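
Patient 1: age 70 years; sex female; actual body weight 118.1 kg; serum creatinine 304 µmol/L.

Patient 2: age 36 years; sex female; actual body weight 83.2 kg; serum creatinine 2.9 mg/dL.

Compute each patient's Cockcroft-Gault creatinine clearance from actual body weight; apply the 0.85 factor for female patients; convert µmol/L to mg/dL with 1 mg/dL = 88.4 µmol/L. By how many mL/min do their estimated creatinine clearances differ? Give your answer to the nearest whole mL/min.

7 mL/min

Patient 1: SCr = 304 / 88.4 = 3.439 mg/dL
Patient 1: CrCl = (140 − 70) × 118.1 / (72 × 3.439) × 0.85 = 8267.0 / 247.61 × 0.85 ≈ 28.4 mL/min
Patient 2: CrCl = (140 − 36) × 83.2 / (72 × 2.9) × 0.85 = 8652.8 / 208.80 × 0.85 ≈ 35.2 mL/min
|28.4 − 35.2| = 6.8 mL/min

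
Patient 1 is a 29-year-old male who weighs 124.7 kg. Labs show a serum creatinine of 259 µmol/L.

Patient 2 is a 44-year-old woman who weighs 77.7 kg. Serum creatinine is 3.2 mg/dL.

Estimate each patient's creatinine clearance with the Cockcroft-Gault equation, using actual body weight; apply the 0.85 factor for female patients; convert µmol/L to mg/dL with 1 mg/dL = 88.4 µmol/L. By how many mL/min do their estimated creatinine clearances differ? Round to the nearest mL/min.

38 mL/min

Patient 1: SCr = 259 / 88.4 = 2.93 mg/dL
Patient 1: CrCl = (140 − 29) × 124.7 / (72 × 2.93) = 13841.7 / 210.96 ≈ 65.6 mL/min
Patient 2: CrCl = (140 − 44) × 77.7 / (72 × 3.2) × 0.85 = 7459.2 / 230.40 × 0.85 ≈ 27.5 mL/min
|65.6 − 27.5| = 38.1 mL/min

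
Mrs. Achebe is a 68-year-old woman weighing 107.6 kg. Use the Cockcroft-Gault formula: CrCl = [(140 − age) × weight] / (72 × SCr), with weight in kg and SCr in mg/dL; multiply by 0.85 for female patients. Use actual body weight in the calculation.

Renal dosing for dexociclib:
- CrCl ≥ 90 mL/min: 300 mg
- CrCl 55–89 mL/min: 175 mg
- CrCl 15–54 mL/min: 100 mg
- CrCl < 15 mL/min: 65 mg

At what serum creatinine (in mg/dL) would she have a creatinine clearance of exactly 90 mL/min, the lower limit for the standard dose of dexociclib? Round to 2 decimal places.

1.02 mg/dL

Standard dose requires CrCl ≥ 90 mL/min.
Set (140 − 68) × 107.6 × 0.85 / (72 × SCr) = 90
SCr = (140 − 68) × 107.6 × 0.85 / (72 × 90) = 1.016 mg/dL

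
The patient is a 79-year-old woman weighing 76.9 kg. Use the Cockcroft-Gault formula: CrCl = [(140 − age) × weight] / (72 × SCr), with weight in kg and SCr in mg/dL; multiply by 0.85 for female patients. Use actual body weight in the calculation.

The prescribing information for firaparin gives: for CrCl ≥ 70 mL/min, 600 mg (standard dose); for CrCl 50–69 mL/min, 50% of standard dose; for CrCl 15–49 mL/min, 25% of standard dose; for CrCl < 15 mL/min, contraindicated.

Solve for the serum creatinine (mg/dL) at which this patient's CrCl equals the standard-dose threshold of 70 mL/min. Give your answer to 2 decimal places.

0.79 mg/dL

Standard dose requires CrCl ≥ 70 mL/min.
Set (140 − 79) × 76.9 × 0.85 / (72 × SCr) = 70
SCr = (140 − 79) × 76.9 × 0.85 / (72 × 70) = 0.791 mg/dL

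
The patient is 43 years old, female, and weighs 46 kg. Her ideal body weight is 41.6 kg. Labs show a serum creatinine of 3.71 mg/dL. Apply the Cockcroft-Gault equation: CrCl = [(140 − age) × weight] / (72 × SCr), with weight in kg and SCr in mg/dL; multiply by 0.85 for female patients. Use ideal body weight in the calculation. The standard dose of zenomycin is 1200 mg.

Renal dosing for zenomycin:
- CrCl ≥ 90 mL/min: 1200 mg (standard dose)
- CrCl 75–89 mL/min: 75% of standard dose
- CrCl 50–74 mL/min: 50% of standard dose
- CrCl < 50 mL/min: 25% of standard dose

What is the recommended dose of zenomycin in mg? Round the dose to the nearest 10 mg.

CrCl = (140 − 43) × 41.6 / (72 × 3.71) × 0.85 = 4035.2 / 267.12 × 0.85 ≈ 12.8 mL/min
CrCl ≈ 13 mL/min → bracket < 50 mL/min.
25% of 1200 mg = 300 mg

300 mg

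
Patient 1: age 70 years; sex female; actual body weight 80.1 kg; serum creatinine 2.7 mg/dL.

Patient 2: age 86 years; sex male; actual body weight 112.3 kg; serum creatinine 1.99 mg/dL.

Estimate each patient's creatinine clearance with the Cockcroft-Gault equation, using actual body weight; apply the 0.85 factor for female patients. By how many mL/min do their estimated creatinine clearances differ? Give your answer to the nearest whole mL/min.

18 mL/min

Patient 1: CrCl = (140 − 70) × 80.1 / (72 × 2.7) × 0.85 = 5607.0 / 194.40 × 0.85 ≈ 24.5 mL/min
Patient 2: CrCl = (140 − 86) × 112.3 / (72 × 1.99) = 6064.2 / 143.28 ≈ 42.3 mL/min
|24.5 − 42.3| = 17.8 mL/min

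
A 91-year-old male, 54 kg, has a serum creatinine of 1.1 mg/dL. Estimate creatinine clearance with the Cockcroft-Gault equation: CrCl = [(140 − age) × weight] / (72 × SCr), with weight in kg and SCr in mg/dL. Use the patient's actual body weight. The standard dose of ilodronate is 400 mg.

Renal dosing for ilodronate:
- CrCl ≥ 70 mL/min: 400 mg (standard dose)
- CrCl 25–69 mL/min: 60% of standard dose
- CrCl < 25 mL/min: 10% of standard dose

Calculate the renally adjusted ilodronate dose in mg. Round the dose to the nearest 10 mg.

240 mg

CrCl = (140 − 91) × 54 / (72 × 1.1) = 2646.0 / 79.20 ≈ 33.4 mL/min
CrCl ≈ 33 mL/min → bracket 25–69 mL/min.
60% of 400 mg = 240 mg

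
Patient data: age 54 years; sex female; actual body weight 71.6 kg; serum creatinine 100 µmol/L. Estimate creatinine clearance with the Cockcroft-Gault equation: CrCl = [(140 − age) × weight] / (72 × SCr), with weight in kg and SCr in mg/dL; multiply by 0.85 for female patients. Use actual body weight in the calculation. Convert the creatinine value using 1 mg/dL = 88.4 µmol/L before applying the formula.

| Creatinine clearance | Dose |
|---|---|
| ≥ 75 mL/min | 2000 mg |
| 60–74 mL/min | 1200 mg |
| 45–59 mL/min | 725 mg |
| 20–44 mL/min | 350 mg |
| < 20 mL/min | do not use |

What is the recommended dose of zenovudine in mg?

1200 mg

SCr = 100 / 88.4 = 1.131 mg/dL
CrCl = (140 − 54) × 71.6 / (72 × 1.131) × 0.85 = 6157.6 / 81.43 × 0.85 ≈ 64.3 mL/min
CrCl ≈ 64 mL/min → bracket 60–74 mL/min.
Dose for this bracket: 1200 mg.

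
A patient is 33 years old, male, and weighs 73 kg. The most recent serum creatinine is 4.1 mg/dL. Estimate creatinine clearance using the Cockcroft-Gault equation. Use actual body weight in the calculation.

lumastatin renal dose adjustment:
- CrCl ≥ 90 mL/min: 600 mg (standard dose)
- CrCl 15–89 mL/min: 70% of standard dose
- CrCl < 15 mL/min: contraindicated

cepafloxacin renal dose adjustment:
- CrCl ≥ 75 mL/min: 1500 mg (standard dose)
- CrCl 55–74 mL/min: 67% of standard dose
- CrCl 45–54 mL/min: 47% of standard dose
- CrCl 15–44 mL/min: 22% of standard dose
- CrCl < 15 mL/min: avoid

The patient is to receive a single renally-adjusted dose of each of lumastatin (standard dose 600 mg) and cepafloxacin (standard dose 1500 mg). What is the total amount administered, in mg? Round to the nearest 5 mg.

750 mg

CrCl = (140 − 33) × 73 / (72 × 4.1) = 7811.0 / 295.20 ≈ 26.5 mL/min
CrCl ≈ 26 mL/min.
lumastatin: 15–89 mL/min → 70% of 600 mg = 420 mg.
cepafloxacin: 15–44 mL/min → 22% of 1500 mg = 330 mg.
Total = 420 + 330 = 750 mg.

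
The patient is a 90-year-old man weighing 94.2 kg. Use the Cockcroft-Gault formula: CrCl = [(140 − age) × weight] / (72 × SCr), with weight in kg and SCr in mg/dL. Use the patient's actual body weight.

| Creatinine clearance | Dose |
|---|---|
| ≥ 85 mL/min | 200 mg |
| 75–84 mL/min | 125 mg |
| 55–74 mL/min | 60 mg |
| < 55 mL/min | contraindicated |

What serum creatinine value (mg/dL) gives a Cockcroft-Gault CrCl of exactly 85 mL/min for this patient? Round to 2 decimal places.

0.77 mg/dL

Standard dose requires CrCl ≥ 85 mL/min.
Set (140 − 90) × 94.2 / (72 × SCr) = 85
SCr = (140 − 90) × 94.2 / (72 × 85) = 0.770 mg/dL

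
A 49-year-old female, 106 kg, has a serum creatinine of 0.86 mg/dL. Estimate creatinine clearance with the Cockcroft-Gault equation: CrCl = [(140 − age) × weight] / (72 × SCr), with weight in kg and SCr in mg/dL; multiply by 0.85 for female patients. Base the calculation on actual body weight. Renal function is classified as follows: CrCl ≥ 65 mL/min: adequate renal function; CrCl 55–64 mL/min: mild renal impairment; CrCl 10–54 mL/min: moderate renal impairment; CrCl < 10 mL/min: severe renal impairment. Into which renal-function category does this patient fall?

adequate renal function

CrCl = (140 − 49) × 106 / (72 × 0.86) × 0.85 = 9646.0 / 61.92 × 0.85 ≈ 132.4 mL/min
132 mL/min falls in the 'adequate renal function' range.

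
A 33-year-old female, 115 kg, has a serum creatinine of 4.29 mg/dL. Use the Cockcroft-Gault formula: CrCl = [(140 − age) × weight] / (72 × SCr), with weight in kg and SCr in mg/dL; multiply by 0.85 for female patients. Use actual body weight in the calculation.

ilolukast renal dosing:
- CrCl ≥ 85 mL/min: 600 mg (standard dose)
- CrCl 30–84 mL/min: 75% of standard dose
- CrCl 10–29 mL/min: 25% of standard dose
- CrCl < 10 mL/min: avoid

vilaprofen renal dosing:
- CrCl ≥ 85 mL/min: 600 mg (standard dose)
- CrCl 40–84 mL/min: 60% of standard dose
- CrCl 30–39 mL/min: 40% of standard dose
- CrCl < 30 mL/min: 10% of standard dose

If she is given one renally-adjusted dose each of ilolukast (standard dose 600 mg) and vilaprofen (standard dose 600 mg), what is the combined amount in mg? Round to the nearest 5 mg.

CrCl = (140 − 33) × 115 / (72 × 4.29) × 0.85 = 12305.0 / 308.88 × 0.85 ≈ 33.9 mL/min
CrCl ≈ 34 mL/min.
ilolukast: 30–84 mL/min → 75% of 600 mg = 450 mg.
vilaprofen: 30–39 mL/min → 40% of 600 mg = 240 mg.
Total = 450 + 240 = 690 mg.

690 mg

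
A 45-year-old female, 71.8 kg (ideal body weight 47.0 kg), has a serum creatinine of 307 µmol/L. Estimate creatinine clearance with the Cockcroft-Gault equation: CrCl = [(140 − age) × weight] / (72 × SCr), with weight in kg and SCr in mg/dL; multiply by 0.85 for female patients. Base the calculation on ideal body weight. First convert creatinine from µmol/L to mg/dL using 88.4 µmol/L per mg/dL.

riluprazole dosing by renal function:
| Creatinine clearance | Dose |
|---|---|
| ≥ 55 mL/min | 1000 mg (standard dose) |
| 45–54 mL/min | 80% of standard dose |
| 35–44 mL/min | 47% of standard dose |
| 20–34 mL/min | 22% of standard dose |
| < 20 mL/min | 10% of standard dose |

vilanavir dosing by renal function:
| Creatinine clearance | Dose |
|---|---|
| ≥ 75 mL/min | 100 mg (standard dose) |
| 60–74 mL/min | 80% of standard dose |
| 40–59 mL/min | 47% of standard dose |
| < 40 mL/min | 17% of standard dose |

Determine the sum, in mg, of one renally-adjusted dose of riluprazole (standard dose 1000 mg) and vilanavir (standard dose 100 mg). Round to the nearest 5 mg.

SCr = 307 / 88.4 = 3.473 mg/dL
CrCl = (140 − 45) × 47 / (72 × 3.473) × 0.85 = 4465.0 / 250.06 × 0.85 ≈ 15.2 mL/min
CrCl ≈ 15 mL/min.
riluprazole: < 20 mL/min → 10% of 1000 mg = 100 mg.
vilanavir: < 40 mL/min → 17% of 100 mg = 17 mg.
Total = 100 + 17 = 117 mg.

115 mg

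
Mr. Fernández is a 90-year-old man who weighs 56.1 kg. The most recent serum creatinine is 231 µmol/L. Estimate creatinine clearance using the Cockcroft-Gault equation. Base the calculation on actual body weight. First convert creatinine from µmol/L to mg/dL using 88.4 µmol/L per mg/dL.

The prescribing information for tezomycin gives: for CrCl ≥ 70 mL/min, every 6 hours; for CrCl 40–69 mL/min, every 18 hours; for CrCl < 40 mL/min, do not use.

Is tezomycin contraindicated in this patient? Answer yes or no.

SCr = 231 / 88.4 = 2.613 mg/dL
CrCl = (140 − 90) × 56.1 / (72 × 2.613) = 2805.0 / 188.14 ≈ 14.9 mL/min
CrCl ≈ 15 mL/min, which is < 40 mL/min.

yes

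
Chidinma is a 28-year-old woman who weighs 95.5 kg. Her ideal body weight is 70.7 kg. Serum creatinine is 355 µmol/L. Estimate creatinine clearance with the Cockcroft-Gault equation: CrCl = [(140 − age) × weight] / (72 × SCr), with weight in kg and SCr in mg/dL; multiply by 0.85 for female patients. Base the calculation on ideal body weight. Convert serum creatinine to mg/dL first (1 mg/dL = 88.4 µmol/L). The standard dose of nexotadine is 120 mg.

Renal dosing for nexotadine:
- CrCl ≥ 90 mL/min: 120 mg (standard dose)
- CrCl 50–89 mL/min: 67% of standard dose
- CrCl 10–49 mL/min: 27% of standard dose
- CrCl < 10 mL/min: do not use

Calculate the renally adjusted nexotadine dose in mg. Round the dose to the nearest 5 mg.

30 mg

SCr = 355 / 88.4 = 4.016 mg/dL
CrCl = (140 − 28) × 70.7 / (72 × 4.016) × 0.85 = 7918.4 / 289.15 × 0.85 ≈ 23.3 mL/min
CrCl ≈ 23 mL/min → bracket 10–49 mL/min.
27% of 120 mg = 32.4 mg → 30 mg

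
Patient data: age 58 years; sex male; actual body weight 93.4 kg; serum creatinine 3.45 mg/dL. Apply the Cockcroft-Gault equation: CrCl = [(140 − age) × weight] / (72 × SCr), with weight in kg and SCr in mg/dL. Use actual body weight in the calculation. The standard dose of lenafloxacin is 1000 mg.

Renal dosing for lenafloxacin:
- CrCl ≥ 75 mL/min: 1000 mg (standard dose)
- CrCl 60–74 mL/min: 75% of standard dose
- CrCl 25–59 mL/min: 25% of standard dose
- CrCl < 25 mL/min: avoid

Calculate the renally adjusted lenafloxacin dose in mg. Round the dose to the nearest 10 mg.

CrCl = (140 − 58) × 93.4 / (72 × 3.45) = 7658.8 / 248.40 ≈ 30.8 mL/min
CrCl ≈ 31 mL/min → bracket 25–59 mL/min.
25% of 1000 mg = 250 mg

250 mg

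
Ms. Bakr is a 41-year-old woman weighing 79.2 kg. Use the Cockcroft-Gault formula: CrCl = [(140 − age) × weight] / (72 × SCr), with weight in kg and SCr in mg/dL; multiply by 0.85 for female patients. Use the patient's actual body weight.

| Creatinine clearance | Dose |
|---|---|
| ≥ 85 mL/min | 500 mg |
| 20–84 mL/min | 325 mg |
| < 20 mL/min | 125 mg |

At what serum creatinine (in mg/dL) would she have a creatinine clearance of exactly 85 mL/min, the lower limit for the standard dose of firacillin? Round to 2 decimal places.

Standard dose requires CrCl ≥ 85 mL/min.
Set (140 − 41) × 79.2 × 0.85 / (72 × SCr) = 85
SCr = (140 − 41) × 79.2 × 0.85 / (72 × 85) = 1.089 mg/dL

1.09 mg/dL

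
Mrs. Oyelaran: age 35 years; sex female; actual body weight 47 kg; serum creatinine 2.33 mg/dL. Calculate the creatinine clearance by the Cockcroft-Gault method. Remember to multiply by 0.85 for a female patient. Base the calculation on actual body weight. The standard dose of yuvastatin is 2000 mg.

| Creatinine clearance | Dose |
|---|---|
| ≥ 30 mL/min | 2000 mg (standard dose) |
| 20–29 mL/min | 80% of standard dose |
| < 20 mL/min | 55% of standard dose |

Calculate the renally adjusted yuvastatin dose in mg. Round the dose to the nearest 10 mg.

CrCl = (140 − 35) × 47 / (72 × 2.33) × 0.85 = 4935.0 / 167.76 × 0.85 ≈ 25.0 mL/min
CrCl ≈ 25 mL/min → bracket 20–29 mL/min.
80% of 2000 mg = 1600 mg

1600 mg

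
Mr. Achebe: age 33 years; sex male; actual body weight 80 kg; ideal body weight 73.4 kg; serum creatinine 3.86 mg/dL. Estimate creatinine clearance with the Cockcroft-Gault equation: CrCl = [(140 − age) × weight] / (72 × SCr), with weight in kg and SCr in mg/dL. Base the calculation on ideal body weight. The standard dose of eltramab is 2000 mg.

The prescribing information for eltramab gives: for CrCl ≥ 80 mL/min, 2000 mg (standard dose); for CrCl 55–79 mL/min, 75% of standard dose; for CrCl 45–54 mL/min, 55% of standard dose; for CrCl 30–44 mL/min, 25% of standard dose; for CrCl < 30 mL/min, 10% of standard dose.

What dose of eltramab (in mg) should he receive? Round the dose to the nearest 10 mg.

200 mg

CrCl = (140 − 33) × 73.4 / (72 × 3.86) = 7853.8 / 277.92 ≈ 28.3 mL/min
CrCl ≈ 28 mL/min → bracket < 30 mL/min.
10% of 2000 mg = 200 mg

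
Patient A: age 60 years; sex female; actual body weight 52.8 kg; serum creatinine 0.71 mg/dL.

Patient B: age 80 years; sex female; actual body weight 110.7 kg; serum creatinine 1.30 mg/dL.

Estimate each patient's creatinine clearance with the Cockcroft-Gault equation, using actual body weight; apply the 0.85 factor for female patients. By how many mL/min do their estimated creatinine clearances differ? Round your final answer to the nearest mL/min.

Patient A: CrCl = (140 − 60) × 52.8 / (72 × 0.71) × 0.85 = 4224.0 / 51.12 × 0.85 ≈ 70.2 mL/min
Patient B: CrCl = (140 − 80) × 110.7 / (72 × 1.3) × 0.85 = 6642.0 / 93.60 × 0.85 ≈ 60.3 mL/min
|70.2 − 60.3| = 9.9 mL/min

10 mL/min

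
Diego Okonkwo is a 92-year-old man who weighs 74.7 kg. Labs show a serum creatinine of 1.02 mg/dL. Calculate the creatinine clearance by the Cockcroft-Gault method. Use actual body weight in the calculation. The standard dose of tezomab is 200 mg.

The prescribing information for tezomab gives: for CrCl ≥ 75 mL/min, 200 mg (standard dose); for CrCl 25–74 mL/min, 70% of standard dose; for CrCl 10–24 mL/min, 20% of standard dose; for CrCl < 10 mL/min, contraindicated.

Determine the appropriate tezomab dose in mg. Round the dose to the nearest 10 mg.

140 mg

CrCl = (140 − 92) × 74.7 / (72 × 1.02) = 3585.6 / 73.44 ≈ 48.8 mL/min
CrCl ≈ 49 mL/min → bracket 25–74 mL/min.
70% of 200 mg = 140 mg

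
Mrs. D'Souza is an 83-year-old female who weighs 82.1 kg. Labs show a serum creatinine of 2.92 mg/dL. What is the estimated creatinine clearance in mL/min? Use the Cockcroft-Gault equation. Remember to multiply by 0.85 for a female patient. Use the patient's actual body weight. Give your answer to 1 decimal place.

CrCl = (140 − 83) × 82.1 / (72 × 2.92) × 0.85 = 4679.7 / 210.24 × 0.85 ≈ 18.9 mL/min

18.9 mL/min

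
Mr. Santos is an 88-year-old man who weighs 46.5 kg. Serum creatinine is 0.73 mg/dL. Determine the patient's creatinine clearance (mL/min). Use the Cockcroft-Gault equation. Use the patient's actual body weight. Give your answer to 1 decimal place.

CrCl = (140 − 88) × 46.5 / (72 × 0.73) = 2418.0 / 52.56 ≈ 46.0 mL/min

46.0 mL/min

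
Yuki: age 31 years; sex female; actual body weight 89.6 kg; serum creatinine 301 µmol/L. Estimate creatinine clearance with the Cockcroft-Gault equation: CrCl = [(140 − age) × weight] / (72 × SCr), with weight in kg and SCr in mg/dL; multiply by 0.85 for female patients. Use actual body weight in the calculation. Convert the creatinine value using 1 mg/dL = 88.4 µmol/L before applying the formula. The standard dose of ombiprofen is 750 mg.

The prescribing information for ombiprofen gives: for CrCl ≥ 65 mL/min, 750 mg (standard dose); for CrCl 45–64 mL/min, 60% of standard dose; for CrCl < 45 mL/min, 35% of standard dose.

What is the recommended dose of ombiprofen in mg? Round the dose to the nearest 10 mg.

SCr = 301 / 88.4 = 3.405 mg/dL
CrCl = (140 − 31) × 89.6 / (72 × 3.405) × 0.85 = 9766.4 / 245.16 × 0.85 ≈ 33.9 mL/min
CrCl ≈ 34 mL/min → bracket < 45 mL/min.
35% of 750 mg = 262.5 mg → 260 mg

260 mg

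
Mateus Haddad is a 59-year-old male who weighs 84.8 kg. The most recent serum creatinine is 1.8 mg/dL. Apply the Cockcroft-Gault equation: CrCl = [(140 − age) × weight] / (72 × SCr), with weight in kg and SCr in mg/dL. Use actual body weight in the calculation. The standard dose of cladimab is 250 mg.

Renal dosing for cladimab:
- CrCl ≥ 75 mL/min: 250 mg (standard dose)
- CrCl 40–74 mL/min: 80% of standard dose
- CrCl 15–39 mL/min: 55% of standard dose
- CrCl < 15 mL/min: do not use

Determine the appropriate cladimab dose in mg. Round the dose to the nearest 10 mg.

200 mg

CrCl = (140 − 59) × 84.8 / (72 × 1.8) = 6868.8 / 129.60 ≈ 53.0 mL/min
CrCl ≈ 53 mL/min → bracket 40–74 mL/min.
80% of 250 mg = 200 mg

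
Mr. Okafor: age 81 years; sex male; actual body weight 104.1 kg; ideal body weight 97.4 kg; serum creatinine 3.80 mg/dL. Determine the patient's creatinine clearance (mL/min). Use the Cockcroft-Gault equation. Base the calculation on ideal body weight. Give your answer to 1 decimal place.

CrCl = (140 − 81) × 97.4 / (72 × 3.8) = 5746.6 / 273.60 ≈ 21.0 mL/min

21.0 mL/min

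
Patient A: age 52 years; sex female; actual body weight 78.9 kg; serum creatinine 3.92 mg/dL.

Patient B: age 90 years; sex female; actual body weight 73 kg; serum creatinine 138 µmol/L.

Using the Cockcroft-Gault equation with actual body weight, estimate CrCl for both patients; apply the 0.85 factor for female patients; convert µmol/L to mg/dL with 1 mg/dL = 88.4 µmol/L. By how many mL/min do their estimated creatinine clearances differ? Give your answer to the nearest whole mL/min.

Patient A: CrCl = (140 − 52) × 78.9 / (72 × 3.92) × 0.85 = 6943.2 / 282.24 × 0.85 ≈ 20.9 mL/min
Patient B: SCr = 138 / 88.4 = 1.561 mg/dL
Patient B: CrCl = (140 − 90) × 73 / (72 × 1.561) × 0.85 = 3650.0 / 112.39 × 0.85 ≈ 27.6 mL/min
|20.9 − 27.6| = 6.7 mL/min

7 mL/min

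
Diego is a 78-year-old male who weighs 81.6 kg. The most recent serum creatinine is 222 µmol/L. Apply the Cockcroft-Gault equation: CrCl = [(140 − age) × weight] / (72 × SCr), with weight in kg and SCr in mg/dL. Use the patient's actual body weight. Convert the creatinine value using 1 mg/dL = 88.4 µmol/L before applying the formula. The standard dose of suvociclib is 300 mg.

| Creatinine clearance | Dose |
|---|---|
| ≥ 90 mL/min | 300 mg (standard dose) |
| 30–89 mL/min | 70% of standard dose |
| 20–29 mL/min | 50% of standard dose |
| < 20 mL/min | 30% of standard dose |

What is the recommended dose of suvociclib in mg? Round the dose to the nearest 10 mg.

SCr = 222 / 88.4 = 2.511 mg/dL
CrCl = (140 − 78) × 81.6 / (72 × 2.511) = 5059.2 / 180.79 ≈ 28.0 mL/min
CrCl ≈ 28 mL/min → bracket 20–29 mL/min.
50% of 300 mg = 150 mg

150 mg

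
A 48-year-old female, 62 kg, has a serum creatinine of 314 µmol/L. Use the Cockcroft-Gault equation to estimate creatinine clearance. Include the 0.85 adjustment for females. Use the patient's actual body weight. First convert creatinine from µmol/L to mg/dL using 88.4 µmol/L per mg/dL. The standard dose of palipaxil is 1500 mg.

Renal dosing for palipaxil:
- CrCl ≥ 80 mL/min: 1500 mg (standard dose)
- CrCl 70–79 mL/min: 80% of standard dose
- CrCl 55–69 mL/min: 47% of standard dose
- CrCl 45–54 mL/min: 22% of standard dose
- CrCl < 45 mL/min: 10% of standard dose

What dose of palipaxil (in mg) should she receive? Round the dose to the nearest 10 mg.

150 mg

SCr = 314 / 88.4 = 3.552 mg/dL
CrCl = (140 − 48) × 62 / (72 × 3.552) × 0.85 = 5704.0 / 255.74 × 0.85 ≈ 19.0 mL/min
CrCl ≈ 19 mL/min → bracket < 45 mL/min.
10% of 1500 mg = 150 mg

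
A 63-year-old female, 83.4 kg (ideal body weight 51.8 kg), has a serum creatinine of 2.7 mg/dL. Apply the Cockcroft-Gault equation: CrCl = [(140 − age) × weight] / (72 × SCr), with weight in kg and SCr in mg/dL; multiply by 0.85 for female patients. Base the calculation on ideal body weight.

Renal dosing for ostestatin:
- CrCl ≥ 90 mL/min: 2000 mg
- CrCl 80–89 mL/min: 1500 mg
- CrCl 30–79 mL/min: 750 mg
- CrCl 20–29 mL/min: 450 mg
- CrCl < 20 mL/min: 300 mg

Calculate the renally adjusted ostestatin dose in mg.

300 mg

CrCl = (140 − 63) × 51.8 / (72 × 2.7) × 0.85 = 3988.6 / 194.40 × 0.85 ≈ 17.4 mL/min
CrCl ≈ 17 mL/min → bracket < 20 mL/min.
Dose for this bracket: 300 mg.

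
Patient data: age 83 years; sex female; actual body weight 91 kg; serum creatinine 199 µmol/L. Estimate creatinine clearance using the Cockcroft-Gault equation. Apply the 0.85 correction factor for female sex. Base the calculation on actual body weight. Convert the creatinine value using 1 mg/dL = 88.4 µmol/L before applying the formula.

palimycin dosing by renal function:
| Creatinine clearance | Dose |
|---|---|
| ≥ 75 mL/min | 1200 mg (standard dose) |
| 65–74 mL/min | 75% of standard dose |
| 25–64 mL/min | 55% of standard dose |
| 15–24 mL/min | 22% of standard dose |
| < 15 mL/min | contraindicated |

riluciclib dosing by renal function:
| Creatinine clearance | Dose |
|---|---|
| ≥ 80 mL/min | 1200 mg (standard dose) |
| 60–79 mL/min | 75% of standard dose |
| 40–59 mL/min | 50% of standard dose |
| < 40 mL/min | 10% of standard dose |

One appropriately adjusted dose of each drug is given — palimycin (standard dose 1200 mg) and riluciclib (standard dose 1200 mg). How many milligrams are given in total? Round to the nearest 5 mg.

SCr = 199 / 88.4 = 2.251 mg/dL
CrCl = (140 − 83) × 91 / (72 × 2.251) × 0.85 = 5187.0 / 162.07 × 0.85 ≈ 27.2 mL/min
CrCl ≈ 27 mL/min.
palimycin: 25–64 mL/min → 55% of 1200 mg = 660 mg.
riluciclib: < 40 mL/min → 10% of 1200 mg = 120 mg.
Total = 660 + 120 = 780 mg.

780 mg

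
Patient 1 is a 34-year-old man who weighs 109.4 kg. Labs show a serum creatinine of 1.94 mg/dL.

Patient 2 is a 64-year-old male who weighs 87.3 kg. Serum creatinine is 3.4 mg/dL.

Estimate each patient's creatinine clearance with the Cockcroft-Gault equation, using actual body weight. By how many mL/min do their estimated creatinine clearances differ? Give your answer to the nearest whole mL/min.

56 mL/min

Patient 1: CrCl = (140 − 34) × 109.4 / (72 × 1.94) = 11596.4 / 139.68 ≈ 83.0 mL/min
Patient 2: CrCl = (140 − 64) × 87.3 / (72 × 3.4) = 6634.8 / 244.80 ≈ 27.1 mL/min
|83.0 − 27.1| = 55.9 mL/min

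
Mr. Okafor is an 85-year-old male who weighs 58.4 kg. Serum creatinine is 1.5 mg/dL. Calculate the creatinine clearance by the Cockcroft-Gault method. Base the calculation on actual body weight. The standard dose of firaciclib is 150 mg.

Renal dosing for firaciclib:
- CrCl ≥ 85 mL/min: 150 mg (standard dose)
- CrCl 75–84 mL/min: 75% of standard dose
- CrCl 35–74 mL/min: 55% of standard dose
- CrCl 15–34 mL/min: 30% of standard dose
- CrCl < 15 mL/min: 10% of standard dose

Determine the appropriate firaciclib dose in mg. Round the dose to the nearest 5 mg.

45 mg

CrCl = (140 − 85) × 58.4 / (72 × 1.5) = 3212.0 / 108.00 ≈ 29.7 mL/min
CrCl ≈ 30 mL/min → bracket 15–34 mL/min.
30% of 150 mg = 45 mg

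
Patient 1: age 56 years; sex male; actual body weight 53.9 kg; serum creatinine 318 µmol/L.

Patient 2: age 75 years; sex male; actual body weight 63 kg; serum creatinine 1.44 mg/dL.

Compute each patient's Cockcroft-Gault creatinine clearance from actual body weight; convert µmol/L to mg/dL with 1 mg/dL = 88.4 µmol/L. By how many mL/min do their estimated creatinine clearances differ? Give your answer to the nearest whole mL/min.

Patient 1: SCr = 318 / 88.4 = 3.597 mg/dL
Patient 1: CrCl = (140 − 56) × 53.9 / (72 × 3.597) = 4527.6 / 258.98 ≈ 17.5 mL/min
Patient 2: CrCl = (140 − 75) × 63 / (72 × 1.44) = 4095.0 / 103.68 ≈ 39.5 mL/min
|17.5 − 39.5| = 22.0 mL/min

22 mL/min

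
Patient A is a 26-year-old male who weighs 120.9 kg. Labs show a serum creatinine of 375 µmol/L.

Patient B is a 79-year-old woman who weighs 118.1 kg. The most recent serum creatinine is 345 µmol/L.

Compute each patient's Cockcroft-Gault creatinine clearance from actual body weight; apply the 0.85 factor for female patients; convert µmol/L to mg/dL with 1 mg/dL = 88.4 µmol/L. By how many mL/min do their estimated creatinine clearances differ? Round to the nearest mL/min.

23 mL/min

Patient A: SCr = 375 / 88.4 = 4.242 mg/dL
Patient A: CrCl = (140 − 26) × 120.9 / (72 × 4.242) = 13782.6 / 305.42 ≈ 45.1 mL/min
Patient B: SCr = 345 / 88.4 = 3.903 mg/dL
Patient B: CrCl = (140 − 79) × 118.1 / (72 × 3.903) × 0.85 = 7204.1 / 281.02 × 0.85 ≈ 21.8 mL/min
|45.1 − 21.8| = 23.3 mL/min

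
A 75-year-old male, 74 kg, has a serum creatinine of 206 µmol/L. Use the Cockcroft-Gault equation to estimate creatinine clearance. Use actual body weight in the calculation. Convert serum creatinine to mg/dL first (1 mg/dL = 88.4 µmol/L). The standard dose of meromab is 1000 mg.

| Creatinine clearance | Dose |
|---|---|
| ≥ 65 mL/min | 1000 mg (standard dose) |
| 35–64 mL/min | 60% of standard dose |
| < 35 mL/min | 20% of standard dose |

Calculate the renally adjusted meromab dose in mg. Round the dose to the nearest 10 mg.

200 mg

SCr = 206 / 88.4 = 2.33 mg/dL
CrCl = (140 − 75) × 74 / (72 × 2.33) = 4810.0 / 167.76 ≈ 28.7 mL/min
CrCl ≈ 29 mL/min → bracket < 35 mL/min.
20% of 1000 mg = 200 mg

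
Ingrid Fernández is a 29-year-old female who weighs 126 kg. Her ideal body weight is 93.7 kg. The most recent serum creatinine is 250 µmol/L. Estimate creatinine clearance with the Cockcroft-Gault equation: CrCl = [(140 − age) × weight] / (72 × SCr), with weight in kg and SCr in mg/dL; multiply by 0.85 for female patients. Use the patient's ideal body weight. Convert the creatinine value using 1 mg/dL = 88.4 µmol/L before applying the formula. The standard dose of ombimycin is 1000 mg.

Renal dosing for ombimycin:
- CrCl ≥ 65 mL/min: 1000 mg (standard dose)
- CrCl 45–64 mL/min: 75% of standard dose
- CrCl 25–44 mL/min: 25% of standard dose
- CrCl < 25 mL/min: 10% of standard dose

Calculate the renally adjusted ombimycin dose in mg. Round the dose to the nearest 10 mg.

SCr = 250 / 88.4 = 2.828 mg/dL
CrCl = (140 − 29) × 93.7 / (72 × 2.828) × 0.85 = 10400.7 / 203.62 × 0.85 ≈ 43.4 mL/min
CrCl ≈ 43 mL/min → bracket 25–44 mL/min.
25% of 1000 mg = 250 mg

250 mg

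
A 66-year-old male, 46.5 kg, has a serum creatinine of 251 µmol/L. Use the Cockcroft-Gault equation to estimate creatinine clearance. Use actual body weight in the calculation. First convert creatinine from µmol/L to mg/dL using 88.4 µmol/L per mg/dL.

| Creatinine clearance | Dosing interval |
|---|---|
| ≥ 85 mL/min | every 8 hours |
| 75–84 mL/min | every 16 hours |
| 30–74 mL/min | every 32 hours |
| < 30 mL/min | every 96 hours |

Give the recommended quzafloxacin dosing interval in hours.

every 96 hours

SCr = 251 / 88.4 = 2.839 mg/dL
CrCl = (140 − 66) × 46.5 / (72 × 2.839) = 3441.0 / 204.41 ≈ 16.8 mL/min
CrCl ≈ 17 mL/min → bracket < 30 mL/min → every 96 hours.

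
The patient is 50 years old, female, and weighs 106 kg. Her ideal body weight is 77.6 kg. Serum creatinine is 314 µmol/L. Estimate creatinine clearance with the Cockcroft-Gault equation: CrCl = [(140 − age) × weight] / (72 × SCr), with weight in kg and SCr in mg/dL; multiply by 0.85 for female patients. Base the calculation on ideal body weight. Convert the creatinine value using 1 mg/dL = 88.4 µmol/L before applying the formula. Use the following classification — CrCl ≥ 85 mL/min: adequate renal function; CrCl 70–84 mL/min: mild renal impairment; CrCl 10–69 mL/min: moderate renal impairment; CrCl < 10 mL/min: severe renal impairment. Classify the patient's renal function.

moderate renal impairment

SCr = 314 / 88.4 = 3.552 mg/dL
CrCl = (140 − 50) × 77.6 / (72 × 3.552) × 0.85 = 6984.0 / 255.74 × 0.85 ≈ 23.2 mL/min
23 mL/min falls in the 'moderate renal impairment' range.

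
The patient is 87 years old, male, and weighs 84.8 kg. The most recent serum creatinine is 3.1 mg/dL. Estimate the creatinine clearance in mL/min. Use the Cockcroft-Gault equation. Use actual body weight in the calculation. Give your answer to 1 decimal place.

20.1 mL/min

CrCl = (140 − 87) × 84.8 / (72 × 3.1) = 4494.4 / 223.20 ≈ 20.1 mL/min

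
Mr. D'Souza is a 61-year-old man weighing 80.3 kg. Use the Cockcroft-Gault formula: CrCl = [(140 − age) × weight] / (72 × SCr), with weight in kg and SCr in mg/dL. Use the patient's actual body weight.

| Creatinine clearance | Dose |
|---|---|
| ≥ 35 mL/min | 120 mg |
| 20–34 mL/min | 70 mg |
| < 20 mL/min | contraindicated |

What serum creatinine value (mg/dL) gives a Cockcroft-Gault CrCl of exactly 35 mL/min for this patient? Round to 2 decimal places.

Standard dose requires CrCl ≥ 35 mL/min.
Set (140 − 61) × 80.3 / (72 × SCr) = 35
SCr = (140 − 61) × 80.3 / (72 × 35) = 2.517 mg/dL

2.52 mg/dL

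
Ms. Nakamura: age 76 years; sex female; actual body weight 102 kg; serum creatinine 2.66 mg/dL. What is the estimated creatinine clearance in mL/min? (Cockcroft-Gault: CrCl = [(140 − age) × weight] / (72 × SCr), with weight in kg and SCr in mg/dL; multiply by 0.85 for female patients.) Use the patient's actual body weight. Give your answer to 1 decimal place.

CrCl = (140 − 76) × 102 / (72 × 2.66) × 0.85 = 6528.0 / 191.52 × 0.85 ≈ 29.0 mL/min

29.0 mL/min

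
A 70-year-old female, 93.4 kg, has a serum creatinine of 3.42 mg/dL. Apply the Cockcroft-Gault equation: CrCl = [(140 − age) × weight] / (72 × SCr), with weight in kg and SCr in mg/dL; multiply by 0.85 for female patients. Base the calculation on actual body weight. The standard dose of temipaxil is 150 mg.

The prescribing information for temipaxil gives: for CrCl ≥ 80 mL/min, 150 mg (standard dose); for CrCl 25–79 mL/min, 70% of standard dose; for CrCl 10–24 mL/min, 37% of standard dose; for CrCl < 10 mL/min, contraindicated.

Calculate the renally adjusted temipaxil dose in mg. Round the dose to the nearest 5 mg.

55 mg

CrCl = (140 − 70) × 93.4 / (72 × 3.42) × 0.85 = 6538.0 / 246.24 × 0.85 ≈ 22.6 mL/min
CrCl ≈ 23 mL/min → bracket 10–24 mL/min.
37% of 150 mg = 55.5 mg → 55 mg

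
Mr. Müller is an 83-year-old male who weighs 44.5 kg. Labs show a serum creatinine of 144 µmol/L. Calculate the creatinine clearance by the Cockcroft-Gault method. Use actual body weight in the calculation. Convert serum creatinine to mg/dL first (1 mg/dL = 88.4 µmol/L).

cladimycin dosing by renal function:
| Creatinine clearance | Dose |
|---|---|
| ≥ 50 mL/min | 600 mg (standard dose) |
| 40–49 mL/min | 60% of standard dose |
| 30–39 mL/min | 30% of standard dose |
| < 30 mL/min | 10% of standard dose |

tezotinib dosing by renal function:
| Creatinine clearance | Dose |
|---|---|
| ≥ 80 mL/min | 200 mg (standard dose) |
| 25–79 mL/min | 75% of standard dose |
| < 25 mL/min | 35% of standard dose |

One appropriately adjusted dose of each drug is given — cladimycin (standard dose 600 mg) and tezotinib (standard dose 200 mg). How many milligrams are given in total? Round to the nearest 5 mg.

SCr = 144 / 88.4 = 1.629 mg/dL
CrCl = (140 − 83) × 44.5 / (72 × 1.629) = 2536.5 / 117.29 ≈ 21.6 mL/min
CrCl ≈ 22 mL/min.
cladimycin: < 30 mL/min → 10% of 600 mg = 60 mg.
tezotinib: < 25 mL/min → 35% of 200 mg = 70 mg.
Total = 60 + 70 = 130 mg.

130 mg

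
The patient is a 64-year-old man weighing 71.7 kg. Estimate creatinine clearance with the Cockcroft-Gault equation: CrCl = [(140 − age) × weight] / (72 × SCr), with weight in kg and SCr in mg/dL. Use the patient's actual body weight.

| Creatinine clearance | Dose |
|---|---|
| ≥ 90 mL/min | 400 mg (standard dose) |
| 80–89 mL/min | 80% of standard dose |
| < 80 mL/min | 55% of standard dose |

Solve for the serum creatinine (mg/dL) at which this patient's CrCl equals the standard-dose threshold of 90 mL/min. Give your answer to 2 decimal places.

0.84 mg/dL

Standard dose requires CrCl ≥ 90 mL/min.
Set (140 − 64) × 71.7 / (72 × SCr) = 90
SCr = (140 − 64) × 71.7 / (72 × 90) = 0.841 mg/dL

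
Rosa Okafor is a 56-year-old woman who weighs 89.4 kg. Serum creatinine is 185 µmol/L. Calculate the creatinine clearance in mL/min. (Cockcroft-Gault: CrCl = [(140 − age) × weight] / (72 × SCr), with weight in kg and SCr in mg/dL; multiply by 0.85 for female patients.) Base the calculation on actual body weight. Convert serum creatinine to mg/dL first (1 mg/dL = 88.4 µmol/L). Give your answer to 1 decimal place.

42.4 mL/min

SCr = 185 / 88.4 = 2.093 mg/dL
CrCl = (140 − 56) × 89.4 / (72 × 2.093) × 0.85 = 7509.6 / 150.70 × 0.85 ≈ 42.4 mL/min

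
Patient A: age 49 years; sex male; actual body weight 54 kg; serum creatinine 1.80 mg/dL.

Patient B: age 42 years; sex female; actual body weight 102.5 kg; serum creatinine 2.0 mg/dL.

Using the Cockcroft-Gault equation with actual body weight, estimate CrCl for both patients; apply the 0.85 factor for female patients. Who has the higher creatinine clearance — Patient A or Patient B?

Patient B

Patient A: CrCl = (140 − 49) × 54 / (72 × 1.8) = 4914.0 / 129.60 ≈ 37.9 mL/min
Patient B: CrCl = (140 − 42) × 102.5 / (72 × 2) × 0.85 = 10045.0 / 144.00 × 0.85 ≈ 59.3 mL/min
37.9 vs 59.3 mL/min → Patient B is higher.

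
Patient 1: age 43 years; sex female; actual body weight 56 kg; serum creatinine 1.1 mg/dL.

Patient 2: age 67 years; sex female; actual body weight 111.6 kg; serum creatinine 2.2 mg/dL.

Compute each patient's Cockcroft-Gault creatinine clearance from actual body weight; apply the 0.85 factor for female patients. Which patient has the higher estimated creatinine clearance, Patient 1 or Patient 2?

Patient 1

Patient 1: CrCl = (140 − 43) × 56 / (72 × 1.1) × 0.85 = 5432.0 / 79.20 × 0.85 ≈ 58.3 mL/min
Patient 2: CrCl = (140 − 67) × 111.6 / (72 × 2.2) × 0.85 = 8146.8 / 158.40 × 0.85 ≈ 43.7 mL/min
58.3 vs 43.7 mL/min → Patient 1 is higher.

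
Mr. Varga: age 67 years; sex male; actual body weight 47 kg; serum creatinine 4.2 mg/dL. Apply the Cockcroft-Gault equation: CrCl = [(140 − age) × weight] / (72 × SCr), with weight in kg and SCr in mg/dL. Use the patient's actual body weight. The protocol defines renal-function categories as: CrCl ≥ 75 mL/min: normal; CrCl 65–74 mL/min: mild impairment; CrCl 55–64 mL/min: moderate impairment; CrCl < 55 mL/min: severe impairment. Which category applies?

CrCl = (140 − 67) × 47 / (72 × 4.2) = 3431.0 / 302.40 ≈ 11.3 mL/min
11 mL/min falls in the 'severe impairment' range.

severe impairment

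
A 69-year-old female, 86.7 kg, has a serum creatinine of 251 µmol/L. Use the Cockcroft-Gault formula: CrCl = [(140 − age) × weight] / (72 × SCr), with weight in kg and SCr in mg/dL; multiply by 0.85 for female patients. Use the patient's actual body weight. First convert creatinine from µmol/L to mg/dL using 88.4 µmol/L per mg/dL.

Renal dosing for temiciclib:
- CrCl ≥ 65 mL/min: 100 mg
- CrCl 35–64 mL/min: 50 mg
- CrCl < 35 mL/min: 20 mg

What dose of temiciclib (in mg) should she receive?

SCr = 251 / 88.4 = 2.839 mg/dL
CrCl = (140 − 69) × 86.7 / (72 × 2.839) × 0.85 = 6155.7 / 204.41 × 0.85 ≈ 25.6 mL/min
CrCl ≈ 26 mL/min → bracket < 35 mL/min.
Dose for this bracket: 20 mg.

20 mg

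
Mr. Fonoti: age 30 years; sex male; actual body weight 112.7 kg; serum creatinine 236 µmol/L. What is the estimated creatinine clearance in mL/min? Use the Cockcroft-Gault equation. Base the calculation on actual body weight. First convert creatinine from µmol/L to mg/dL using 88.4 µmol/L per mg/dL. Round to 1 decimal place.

SCr = 236 / 88.4 = 2.67 mg/dL
CrCl = (140 − 30) × 112.7 / (72 × 2.67) = 12397.0 / 192.24 ≈ 64.5 mL/min

64.5 mL/min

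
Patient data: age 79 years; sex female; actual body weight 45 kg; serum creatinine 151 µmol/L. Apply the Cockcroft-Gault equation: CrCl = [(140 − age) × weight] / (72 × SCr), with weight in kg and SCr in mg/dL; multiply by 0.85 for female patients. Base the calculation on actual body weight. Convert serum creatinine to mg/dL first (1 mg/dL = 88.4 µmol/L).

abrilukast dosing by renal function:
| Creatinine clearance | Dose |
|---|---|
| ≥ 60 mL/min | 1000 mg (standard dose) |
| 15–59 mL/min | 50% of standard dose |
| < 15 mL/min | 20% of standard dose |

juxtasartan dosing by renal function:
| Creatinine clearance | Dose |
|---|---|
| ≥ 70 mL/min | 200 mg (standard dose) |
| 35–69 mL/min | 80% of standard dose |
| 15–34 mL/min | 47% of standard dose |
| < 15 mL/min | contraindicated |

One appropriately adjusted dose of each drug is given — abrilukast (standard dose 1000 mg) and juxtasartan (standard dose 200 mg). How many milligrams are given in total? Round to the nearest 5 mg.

595 mg

SCr = 151 / 88.4 = 1.708 mg/dL
CrCl = (140 − 79) × 45 / (72 × 1.708) × 0.85 = 2745.0 / 122.98 × 0.85 ≈ 19.0 mL/min
CrCl ≈ 19 mL/min.
abrilukast: 15–59 mL/min → 50% of 1000 mg = 500 mg.
juxtasartan: 15–34 mL/min → 47% of 200 mg = 94 mg.
Total = 500 + 94 = 594 mg.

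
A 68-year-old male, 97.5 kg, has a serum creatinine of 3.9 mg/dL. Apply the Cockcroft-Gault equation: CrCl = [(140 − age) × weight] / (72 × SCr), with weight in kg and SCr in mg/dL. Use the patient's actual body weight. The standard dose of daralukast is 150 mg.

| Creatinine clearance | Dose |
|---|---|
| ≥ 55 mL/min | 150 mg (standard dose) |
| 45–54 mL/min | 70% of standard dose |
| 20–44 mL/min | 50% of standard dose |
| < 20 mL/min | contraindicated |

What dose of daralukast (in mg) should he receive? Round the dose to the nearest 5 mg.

CrCl = (140 − 68) × 97.5 / (72 × 3.9) = 7020.0 / 280.80 ≈ 25.0 mL/min
CrCl ≈ 25 mL/min → bracket 20–44 mL/min.
50% of 150 mg = 75 mg

75 mg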